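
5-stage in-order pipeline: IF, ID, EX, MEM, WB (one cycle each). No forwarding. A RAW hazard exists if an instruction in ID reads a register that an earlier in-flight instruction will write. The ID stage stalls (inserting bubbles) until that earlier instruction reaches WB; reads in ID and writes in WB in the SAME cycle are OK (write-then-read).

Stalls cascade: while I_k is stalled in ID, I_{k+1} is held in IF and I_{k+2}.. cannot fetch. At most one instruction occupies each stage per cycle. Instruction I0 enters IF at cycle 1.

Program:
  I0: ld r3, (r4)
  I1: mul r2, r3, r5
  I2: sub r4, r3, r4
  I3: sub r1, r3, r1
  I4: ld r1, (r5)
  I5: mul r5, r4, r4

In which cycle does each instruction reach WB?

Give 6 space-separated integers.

I0 ld r3 <- r4: IF@1 ID@2 stall=0 (-) EX@3 MEM@4 WB@5
I1 mul r2 <- r3,r5: IF@2 ID@3 stall=2 (RAW on I0.r3 (WB@5)) EX@6 MEM@7 WB@8
I2 sub r4 <- r3,r4: IF@3 ID@6 stall=0 (-) EX@7 MEM@8 WB@9
I3 sub r1 <- r3,r1: IF@6 ID@7 stall=0 (-) EX@8 MEM@9 WB@10
I4 ld r1 <- r5: IF@7 ID@8 stall=0 (-) EX@9 MEM@10 WB@11
I5 mul r5 <- r4,r4: IF@8 ID@9 stall=0 (-) EX@10 MEM@11 WB@12

Answer: 5 8 9 10 11 12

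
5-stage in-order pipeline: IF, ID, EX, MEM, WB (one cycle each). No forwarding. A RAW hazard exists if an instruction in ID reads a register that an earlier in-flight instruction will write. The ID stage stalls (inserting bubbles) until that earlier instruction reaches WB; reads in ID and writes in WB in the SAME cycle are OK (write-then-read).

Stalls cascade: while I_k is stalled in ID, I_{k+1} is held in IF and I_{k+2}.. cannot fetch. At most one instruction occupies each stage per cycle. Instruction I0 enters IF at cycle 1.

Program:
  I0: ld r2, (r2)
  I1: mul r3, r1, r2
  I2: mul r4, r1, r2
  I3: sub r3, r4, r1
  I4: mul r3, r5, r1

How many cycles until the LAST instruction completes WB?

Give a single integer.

I0 ld r2 <- r2: IF@1 ID@2 stall=0 (-) EX@3 MEM@4 WB@5
I1 mul r3 <- r1,r2: IF@2 ID@3 stall=2 (RAW on I0.r2 (WB@5)) EX@6 MEM@7 WB@8
I2 mul r4 <- r1,r2: IF@3 ID@6 stall=0 (-) EX@7 MEM@8 WB@9
I3 sub r3 <- r4,r1: IF@6 ID@7 stall=2 (RAW on I2.r4 (WB@9)) EX@10 MEM@11 WB@12
I4 mul r3 <- r5,r1: IF@7 ID@10 stall=0 (-) EX@11 MEM@12 WB@13

Answer: 13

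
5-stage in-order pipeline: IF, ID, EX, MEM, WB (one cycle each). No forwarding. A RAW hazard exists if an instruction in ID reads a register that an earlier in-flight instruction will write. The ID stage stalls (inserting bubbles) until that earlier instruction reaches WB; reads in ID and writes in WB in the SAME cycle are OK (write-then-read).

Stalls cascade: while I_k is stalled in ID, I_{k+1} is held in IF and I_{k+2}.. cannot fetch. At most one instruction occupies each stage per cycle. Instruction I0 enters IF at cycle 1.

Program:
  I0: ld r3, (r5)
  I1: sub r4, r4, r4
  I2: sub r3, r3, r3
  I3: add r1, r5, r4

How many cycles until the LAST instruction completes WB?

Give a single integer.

I0 ld r3 <- r5: IF@1 ID@2 stall=0 (-) EX@3 MEM@4 WB@5
I1 sub r4 <- r4,r4: IF@2 ID@3 stall=0 (-) EX@4 MEM@5 WB@6
I2 sub r3 <- r3,r3: IF@3 ID@4 stall=1 (RAW on I0.r3 (WB@5)) EX@6 MEM@7 WB@8
I3 add r1 <- r5,r4: IF@4 ID@6 stall=0 (-) EX@7 MEM@8 WB@9

Answer: 9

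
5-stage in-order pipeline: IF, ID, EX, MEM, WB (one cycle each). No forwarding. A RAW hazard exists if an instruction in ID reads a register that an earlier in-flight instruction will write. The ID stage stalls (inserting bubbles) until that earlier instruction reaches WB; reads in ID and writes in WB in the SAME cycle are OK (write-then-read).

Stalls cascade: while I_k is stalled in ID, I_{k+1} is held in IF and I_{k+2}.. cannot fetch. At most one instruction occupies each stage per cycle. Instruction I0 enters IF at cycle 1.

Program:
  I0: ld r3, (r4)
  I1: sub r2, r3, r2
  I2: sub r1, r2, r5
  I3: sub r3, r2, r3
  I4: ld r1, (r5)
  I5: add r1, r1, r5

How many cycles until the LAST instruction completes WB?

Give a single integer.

Answer: 16

Derivation:
I0 ld r3 <- r4: IF@1 ID@2 stall=0 (-) EX@3 MEM@4 WB@5
I1 sub r2 <- r3,r2: IF@2 ID@3 stall=2 (RAW on I0.r3 (WB@5)) EX@6 MEM@7 WB@8
I2 sub r1 <- r2,r5: IF@3 ID@6 stall=2 (RAW on I1.r2 (WB@8)) EX@9 MEM@10 WB@11
I3 sub r3 <- r2,r3: IF@6 ID@9 stall=0 (-) EX@10 MEM@11 WB@12
I4 ld r1 <- r5: IF@9 ID@10 stall=0 (-) EX@11 MEM@12 WB@13
I5 add r1 <- r1,r5: IF@10 ID@11 stall=2 (RAW on I4.r1 (WB@13)) EX@14 MEM@15 WB@16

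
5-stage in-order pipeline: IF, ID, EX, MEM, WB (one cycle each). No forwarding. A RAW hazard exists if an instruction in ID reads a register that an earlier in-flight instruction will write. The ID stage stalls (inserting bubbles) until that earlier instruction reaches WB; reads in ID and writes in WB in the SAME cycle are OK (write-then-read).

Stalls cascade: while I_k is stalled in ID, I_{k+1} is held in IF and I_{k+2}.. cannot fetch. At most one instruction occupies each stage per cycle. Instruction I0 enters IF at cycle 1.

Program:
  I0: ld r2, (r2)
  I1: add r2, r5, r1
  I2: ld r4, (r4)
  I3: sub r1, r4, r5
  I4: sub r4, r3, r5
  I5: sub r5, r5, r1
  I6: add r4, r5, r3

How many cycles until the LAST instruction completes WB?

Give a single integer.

Answer: 16

Derivation:
I0 ld r2 <- r2: IF@1 ID@2 stall=0 (-) EX@3 MEM@4 WB@5
I1 add r2 <- r5,r1: IF@2 ID@3 stall=0 (-) EX@4 MEM@5 WB@6
I2 ld r4 <- r4: IF@3 ID@4 stall=0 (-) EX@5 MEM@6 WB@7
I3 sub r1 <- r4,r5: IF@4 ID@5 stall=2 (RAW on I2.r4 (WB@7)) EX@8 MEM@9 WB@10
I4 sub r4 <- r3,r5: IF@5 ID@8 stall=0 (-) EX@9 MEM@10 WB@11
I5 sub r5 <- r5,r1: IF@8 ID@9 stall=1 (RAW on I3.r1 (WB@10)) EX@11 MEM@12 WB@13
I6 add r4 <- r5,r3: IF@9 ID@11 stall=2 (RAW on I5.r5 (WB@13)) EX@14 MEM@15 WB@16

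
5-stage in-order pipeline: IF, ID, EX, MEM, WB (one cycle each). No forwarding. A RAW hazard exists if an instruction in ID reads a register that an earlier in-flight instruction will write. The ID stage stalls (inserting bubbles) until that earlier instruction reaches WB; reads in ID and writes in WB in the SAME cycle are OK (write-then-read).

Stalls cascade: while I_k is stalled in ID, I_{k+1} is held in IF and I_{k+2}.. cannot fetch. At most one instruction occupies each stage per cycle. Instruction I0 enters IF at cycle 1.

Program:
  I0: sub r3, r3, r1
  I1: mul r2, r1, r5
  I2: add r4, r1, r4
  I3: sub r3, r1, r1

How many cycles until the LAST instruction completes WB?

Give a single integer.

I0 sub r3 <- r3,r1: IF@1 ID@2 stall=0 (-) EX@3 MEM@4 WB@5
I1 mul r2 <- r1,r5: IF@2 ID@3 stall=0 (-) EX@4 MEM@5 WB@6
I2 add r4 <- r1,r4: IF@3 ID@4 stall=0 (-) EX@5 MEM@6 WB@7
I3 sub r3 <- r1,r1: IF@4 ID@5 stall=0 (-) EX@6 MEM@7 WB@8

Answer: 8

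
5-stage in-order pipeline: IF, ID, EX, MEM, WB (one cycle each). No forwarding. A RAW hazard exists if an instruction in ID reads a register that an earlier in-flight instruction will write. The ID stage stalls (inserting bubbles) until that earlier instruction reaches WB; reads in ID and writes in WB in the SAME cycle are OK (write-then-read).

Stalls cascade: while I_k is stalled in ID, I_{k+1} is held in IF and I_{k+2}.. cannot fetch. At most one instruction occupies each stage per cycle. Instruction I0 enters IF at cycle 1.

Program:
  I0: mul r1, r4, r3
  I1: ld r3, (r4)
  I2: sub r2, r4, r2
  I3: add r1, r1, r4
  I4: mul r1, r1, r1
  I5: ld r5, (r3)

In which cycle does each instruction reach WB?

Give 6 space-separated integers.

I0 mul r1 <- r4,r3: IF@1 ID@2 stall=0 (-) EX@3 MEM@4 WB@5
I1 ld r3 <- r4: IF@2 ID@3 stall=0 (-) EX@4 MEM@5 WB@6
I2 sub r2 <- r4,r2: IF@3 ID@4 stall=0 (-) EX@5 MEM@6 WB@7
I3 add r1 <- r1,r4: IF@4 ID@5 stall=0 (-) EX@6 MEM@7 WB@8
I4 mul r1 <- r1,r1: IF@5 ID@6 stall=2 (RAW on I3.r1 (WB@8)) EX@9 MEM@10 WB@11
I5 ld r5 <- r3: IF@6 ID@9 stall=0 (-) EX@10 MEM@11 WB@12

Answer: 5 6 7 8 11 12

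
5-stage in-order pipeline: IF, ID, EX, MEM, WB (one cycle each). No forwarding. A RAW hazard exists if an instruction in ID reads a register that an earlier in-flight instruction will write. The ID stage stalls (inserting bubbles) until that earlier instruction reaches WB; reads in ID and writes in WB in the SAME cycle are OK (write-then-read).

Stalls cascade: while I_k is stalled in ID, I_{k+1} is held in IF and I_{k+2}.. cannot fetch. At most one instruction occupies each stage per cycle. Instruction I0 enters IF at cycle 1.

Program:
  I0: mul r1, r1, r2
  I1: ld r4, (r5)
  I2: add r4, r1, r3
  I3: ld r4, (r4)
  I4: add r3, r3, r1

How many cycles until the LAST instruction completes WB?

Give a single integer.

I0 mul r1 <- r1,r2: IF@1 ID@2 stall=0 (-) EX@3 MEM@4 WB@5
I1 ld r4 <- r5: IF@2 ID@3 stall=0 (-) EX@4 MEM@5 WB@6
I2 add r4 <- r1,r3: IF@3 ID@4 stall=1 (RAW on I0.r1 (WB@5)) EX@6 MEM@7 WB@8
I3 ld r4 <- r4: IF@4 ID@6 stall=2 (RAW on I2.r4 (WB@8)) EX@9 MEM@10 WB@11
I4 add r3 <- r3,r1: IF@6 ID@9 stall=0 (-) EX@10 MEM@11 WB@12

Answer: 12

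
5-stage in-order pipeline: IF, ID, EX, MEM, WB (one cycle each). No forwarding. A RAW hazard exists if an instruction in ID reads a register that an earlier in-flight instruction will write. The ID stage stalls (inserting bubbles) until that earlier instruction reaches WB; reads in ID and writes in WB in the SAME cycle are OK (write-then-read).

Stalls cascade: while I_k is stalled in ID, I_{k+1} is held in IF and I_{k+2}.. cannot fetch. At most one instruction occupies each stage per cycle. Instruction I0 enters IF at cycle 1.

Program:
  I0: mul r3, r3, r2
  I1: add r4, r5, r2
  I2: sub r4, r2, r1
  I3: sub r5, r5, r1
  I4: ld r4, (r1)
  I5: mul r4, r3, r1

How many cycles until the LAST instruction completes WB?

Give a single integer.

Answer: 10

Derivation:
I0 mul r3 <- r3,r2: IF@1 ID@2 stall=0 (-) EX@3 MEM@4 WB@5
I1 add r4 <- r5,r2: IF@2 ID@3 stall=0 (-) EX@4 MEM@5 WB@6
I2 sub r4 <- r2,r1: IF@3 ID@4 stall=0 (-) EX@5 MEM@6 WB@7
I3 sub r5 <- r5,r1: IF@4 ID@5 stall=0 (-) EX@6 MEM@7 WB@8
I4 ld r4 <- r1: IF@5 ID@6 stall=0 (-) EX@7 MEM@8 WB@9
I5 mul r4 <- r3,r1: IF@6 ID@7 stall=0 (-) EX@8 MEM@9 WB@10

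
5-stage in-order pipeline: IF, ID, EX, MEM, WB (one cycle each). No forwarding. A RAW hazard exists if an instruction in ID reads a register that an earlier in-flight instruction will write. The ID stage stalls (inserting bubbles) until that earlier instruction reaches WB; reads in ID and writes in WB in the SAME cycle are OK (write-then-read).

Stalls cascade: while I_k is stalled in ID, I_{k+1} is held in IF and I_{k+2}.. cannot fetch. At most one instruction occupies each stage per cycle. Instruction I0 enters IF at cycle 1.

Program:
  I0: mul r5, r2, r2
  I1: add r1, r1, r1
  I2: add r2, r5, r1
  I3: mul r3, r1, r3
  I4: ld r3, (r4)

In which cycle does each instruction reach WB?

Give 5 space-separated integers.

I0 mul r5 <- r2,r2: IF@1 ID@2 stall=0 (-) EX@3 MEM@4 WB@5
I1 add r1 <- r1,r1: IF@2 ID@3 stall=0 (-) EX@4 MEM@5 WB@6
I2 add r2 <- r5,r1: IF@3 ID@4 stall=2 (RAW on I1.r1 (WB@6)) EX@7 MEM@8 WB@9
I3 mul r3 <- r1,r3: IF@4 ID@7 stall=0 (-) EX@8 MEM@9 WB@10
I4 ld r3 <- r4: IF@7 ID@8 stall=0 (-) EX@9 MEM@10 WB@11

Answer: 5 6 9 10 11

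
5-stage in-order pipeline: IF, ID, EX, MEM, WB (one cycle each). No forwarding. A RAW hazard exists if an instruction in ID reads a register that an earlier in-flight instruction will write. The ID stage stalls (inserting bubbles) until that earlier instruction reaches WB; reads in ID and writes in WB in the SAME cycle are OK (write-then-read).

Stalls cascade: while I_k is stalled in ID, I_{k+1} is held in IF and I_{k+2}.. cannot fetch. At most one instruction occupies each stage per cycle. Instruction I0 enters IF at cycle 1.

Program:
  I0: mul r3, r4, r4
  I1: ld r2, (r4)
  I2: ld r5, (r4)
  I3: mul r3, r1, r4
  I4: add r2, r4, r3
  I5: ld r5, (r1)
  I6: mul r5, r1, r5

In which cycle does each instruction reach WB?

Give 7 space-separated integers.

Answer: 5 6 7 8 11 12 15

Derivation:
I0 mul r3 <- r4,r4: IF@1 ID@2 stall=0 (-) EX@3 MEM@4 WB@5
I1 ld r2 <- r4: IF@2 ID@3 stall=0 (-) EX@4 MEM@5 WB@6
I2 ld r5 <- r4: IF@3 ID@4 stall=0 (-) EX@5 MEM@6 WB@7
I3 mul r3 <- r1,r4: IF@4 ID@5 stall=0 (-) EX@6 MEM@7 WB@8
I4 add r2 <- r4,r3: IF@5 ID@6 stall=2 (RAW on I3.r3 (WB@8)) EX@9 MEM@10 WB@11
I5 ld r5 <- r1: IF@6 ID@9 stall=0 (-) EX@10 MEM@11 WB@12
I6 mul r5 <- r1,r5: IF@9 ID@10 stall=2 (RAW on I5.r5 (WB@12)) EX@13 MEM@14 WB@15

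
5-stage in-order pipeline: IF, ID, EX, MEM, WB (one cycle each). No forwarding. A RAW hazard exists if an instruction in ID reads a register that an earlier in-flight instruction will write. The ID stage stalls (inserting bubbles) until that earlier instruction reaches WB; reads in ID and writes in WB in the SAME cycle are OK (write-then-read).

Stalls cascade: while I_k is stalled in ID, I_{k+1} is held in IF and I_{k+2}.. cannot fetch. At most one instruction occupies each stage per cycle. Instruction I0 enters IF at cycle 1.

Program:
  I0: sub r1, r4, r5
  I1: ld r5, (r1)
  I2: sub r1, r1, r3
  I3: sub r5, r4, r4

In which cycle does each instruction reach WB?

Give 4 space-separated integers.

Answer: 5 8 9 10

Derivation:
I0 sub r1 <- r4,r5: IF@1 ID@2 stall=0 (-) EX@3 MEM@4 WB@5
I1 ld r5 <- r1: IF@2 ID@3 stall=2 (RAW on I0.r1 (WB@5)) EX@6 MEM@7 WB@8
I2 sub r1 <- r1,r3: IF@3 ID@6 stall=0 (-) EX@7 MEM@8 WB@9
I3 sub r5 <- r4,r4: IF@6 ID@7 stall=0 (-) EX@8 MEM@9 WB@10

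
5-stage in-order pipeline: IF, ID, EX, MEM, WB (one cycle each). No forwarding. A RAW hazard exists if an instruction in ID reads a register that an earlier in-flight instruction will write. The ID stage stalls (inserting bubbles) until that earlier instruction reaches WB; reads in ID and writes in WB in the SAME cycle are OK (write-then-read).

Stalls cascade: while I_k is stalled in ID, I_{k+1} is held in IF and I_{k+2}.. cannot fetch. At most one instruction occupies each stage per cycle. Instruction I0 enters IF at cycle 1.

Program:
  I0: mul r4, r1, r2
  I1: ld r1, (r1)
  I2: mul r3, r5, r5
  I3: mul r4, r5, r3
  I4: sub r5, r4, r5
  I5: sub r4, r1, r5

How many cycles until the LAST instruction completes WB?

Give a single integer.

Answer: 16

Derivation:
I0 mul r4 <- r1,r2: IF@1 ID@2 stall=0 (-) EX@3 MEM@4 WB@5
I1 ld r1 <- r1: IF@2 ID@3 stall=0 (-) EX@4 MEM@5 WB@6
I2 mul r3 <- r5,r5: IF@3 ID@4 stall=0 (-) EX@5 MEM@6 WB@7
I3 mul r4 <- r5,r3: IF@4 ID@5 stall=2 (RAW on I2.r3 (WB@7)) EX@8 MEM@9 WB@10
I4 sub r5 <- r4,r5: IF@5 ID@8 stall=2 (RAW on I3.r4 (WB@10)) EX@11 MEM@12 WB@13
I5 sub r4 <- r1,r5: IF@8 ID@11 stall=2 (RAW on I4.r5 (WB@13)) EX@14 MEM@15 WB@16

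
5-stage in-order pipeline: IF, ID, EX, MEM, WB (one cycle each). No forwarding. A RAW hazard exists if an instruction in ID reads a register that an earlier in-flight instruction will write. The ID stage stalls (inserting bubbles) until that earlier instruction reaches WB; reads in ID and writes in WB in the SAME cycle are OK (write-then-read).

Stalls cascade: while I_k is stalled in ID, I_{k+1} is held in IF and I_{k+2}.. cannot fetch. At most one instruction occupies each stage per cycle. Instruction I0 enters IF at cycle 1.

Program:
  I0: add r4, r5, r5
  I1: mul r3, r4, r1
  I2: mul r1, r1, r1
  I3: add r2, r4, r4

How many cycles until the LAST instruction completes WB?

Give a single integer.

I0 add r4 <- r5,r5: IF@1 ID@2 stall=0 (-) EX@3 MEM@4 WB@5
I1 mul r3 <- r4,r1: IF@2 ID@3 stall=2 (RAW on I0.r4 (WB@5)) EX@6 MEM@7 WB@8
I2 mul r1 <- r1,r1: IF@3 ID@6 stall=0 (-) EX@7 MEM@8 WB@9
I3 add r2 <- r4,r4: IF@6 ID@7 stall=0 (-) EX@8 MEM@9 WB@10

Answer: 10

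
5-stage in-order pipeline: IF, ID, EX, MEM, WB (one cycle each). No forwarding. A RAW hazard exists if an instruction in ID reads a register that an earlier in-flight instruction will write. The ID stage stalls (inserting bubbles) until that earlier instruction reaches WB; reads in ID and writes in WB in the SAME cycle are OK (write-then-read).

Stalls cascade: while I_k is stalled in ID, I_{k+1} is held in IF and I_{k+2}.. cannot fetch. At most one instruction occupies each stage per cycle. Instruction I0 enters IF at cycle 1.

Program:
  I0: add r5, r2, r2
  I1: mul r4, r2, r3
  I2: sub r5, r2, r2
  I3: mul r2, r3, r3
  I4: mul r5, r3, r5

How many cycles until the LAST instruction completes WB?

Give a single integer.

Answer: 10

Derivation:
I0 add r5 <- r2,r2: IF@1 ID@2 stall=0 (-) EX@3 MEM@4 WB@5
I1 mul r4 <- r2,r3: IF@2 ID@3 stall=0 (-) EX@4 MEM@5 WB@6
I2 sub r5 <- r2,r2: IF@3 ID@4 stall=0 (-) EX@5 MEM@6 WB@7
I3 mul r2 <- r3,r3: IF@4 ID@5 stall=0 (-) EX@6 MEM@7 WB@8
I4 mul r5 <- r3,r5: IF@5 ID@6 stall=1 (RAW on I2.r5 (WB@7)) EX@8 MEM@9 WB@10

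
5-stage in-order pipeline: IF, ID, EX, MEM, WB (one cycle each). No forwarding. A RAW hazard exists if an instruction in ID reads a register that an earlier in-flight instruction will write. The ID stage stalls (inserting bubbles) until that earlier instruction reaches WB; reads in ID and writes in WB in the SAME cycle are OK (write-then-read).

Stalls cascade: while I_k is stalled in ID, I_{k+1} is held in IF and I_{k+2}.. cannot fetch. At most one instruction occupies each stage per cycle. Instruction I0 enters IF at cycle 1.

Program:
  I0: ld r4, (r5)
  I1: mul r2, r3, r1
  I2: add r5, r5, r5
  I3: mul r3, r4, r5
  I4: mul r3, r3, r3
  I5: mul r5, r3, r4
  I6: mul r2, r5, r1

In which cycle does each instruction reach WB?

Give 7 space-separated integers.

Answer: 5 6 7 10 13 16 19

Derivation:
I0 ld r4 <- r5: IF@1 ID@2 stall=0 (-) EX@3 MEM@4 WB@5
I1 mul r2 <- r3,r1: IF@2 ID@3 stall=0 (-) EX@4 MEM@5 WB@6
I2 add r5 <- r5,r5: IF@3 ID@4 stall=0 (-) EX@5 MEM@6 WB@7
I3 mul r3 <- r4,r5: IF@4 ID@5 stall=2 (RAW on I2.r5 (WB@7)) EX@8 MEM@9 WB@10
I4 mul r3 <- r3,r3: IF@5 ID@8 stall=2 (RAW on I3.r3 (WB@10)) EX@11 MEM@12 WB@13
I5 mul r5 <- r3,r4: IF@8 ID@11 stall=2 (RAW on I4.r3 (WB@13)) EX@14 MEM@15 WB@16
I6 mul r2 <- r5,r1: IF@11 ID@14 stall=2 (RAW on I5.r5 (WB@16)) EX@17 MEM@18 WB@19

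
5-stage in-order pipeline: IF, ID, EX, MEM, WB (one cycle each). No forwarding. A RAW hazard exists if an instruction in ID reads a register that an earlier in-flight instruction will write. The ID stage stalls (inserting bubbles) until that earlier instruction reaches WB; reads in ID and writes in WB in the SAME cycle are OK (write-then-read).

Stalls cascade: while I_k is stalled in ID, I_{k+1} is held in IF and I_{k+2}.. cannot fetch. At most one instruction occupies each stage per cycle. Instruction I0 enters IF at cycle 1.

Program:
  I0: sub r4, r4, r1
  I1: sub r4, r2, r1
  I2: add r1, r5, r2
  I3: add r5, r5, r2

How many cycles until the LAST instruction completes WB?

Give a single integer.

I0 sub r4 <- r4,r1: IF@1 ID@2 stall=0 (-) EX@3 MEM@4 WB@5
I1 sub r4 <- r2,r1: IF@2 ID@3 stall=0 (-) EX@4 MEM@5 WB@6
I2 add r1 <- r5,r2: IF@3 ID@4 stall=0 (-) EX@5 MEM@6 WB@7
I3 add r5 <- r5,r2: IF@4 ID@5 stall=0 (-) EX@6 MEM@7 WB@8

Answer: 8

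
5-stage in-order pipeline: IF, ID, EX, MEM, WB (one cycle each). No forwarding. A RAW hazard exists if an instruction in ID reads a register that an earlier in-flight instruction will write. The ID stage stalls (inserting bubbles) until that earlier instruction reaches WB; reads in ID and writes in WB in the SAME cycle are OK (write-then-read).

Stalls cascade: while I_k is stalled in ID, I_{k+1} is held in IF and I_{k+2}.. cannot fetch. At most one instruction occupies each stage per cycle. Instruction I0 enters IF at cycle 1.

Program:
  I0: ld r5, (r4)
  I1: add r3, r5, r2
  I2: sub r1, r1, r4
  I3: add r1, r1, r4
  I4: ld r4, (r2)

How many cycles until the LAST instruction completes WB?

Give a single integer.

Answer: 13

Derivation:
I0 ld r5 <- r4: IF@1 ID@2 stall=0 (-) EX@3 MEM@4 WB@5
I1 add r3 <- r5,r2: IF@2 ID@3 stall=2 (RAW on I0.r5 (WB@5)) EX@6 MEM@7 WB@8
I2 sub r1 <- r1,r4: IF@3 ID@6 stall=0 (-) EX@7 MEM@8 WB@9
I3 add r1 <- r1,r4: IF@6 ID@7 stall=2 (RAW on I2.r1 (WB@9)) EX@10 MEM@11 WB@12
I4 ld r4 <- r2: IF@7 ID@10 stall=0 (-) EX@11 MEM@12 WB@13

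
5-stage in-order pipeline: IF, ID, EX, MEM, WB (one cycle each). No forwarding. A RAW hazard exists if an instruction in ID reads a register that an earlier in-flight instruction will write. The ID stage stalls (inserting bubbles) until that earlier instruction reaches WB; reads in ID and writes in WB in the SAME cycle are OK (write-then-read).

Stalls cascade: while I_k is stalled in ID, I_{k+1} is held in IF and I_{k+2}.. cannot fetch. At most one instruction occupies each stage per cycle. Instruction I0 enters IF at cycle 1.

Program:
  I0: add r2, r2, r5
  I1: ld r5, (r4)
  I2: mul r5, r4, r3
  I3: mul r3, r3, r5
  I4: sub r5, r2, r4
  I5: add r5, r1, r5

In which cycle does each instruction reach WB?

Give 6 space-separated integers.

I0 add r2 <- r2,r5: IF@1 ID@2 stall=0 (-) EX@3 MEM@4 WB@5
I1 ld r5 <- r4: IF@2 ID@3 stall=0 (-) EX@4 MEM@5 WB@6
I2 mul r5 <- r4,r3: IF@3 ID@4 stall=0 (-) EX@5 MEM@6 WB@7
I3 mul r3 <- r3,r5: IF@4 ID@5 stall=2 (RAW on I2.r5 (WB@7)) EX@8 MEM@9 WB@10
I4 sub r5 <- r2,r4: IF@5 ID@8 stall=0 (-) EX@9 MEM@10 WB@11
I5 add r5 <- r1,r5: IF@8 ID@9 stall=2 (RAW on I4.r5 (WB@11)) EX@12 MEM@13 WB@14

Answer: 5 6 7 10 11 14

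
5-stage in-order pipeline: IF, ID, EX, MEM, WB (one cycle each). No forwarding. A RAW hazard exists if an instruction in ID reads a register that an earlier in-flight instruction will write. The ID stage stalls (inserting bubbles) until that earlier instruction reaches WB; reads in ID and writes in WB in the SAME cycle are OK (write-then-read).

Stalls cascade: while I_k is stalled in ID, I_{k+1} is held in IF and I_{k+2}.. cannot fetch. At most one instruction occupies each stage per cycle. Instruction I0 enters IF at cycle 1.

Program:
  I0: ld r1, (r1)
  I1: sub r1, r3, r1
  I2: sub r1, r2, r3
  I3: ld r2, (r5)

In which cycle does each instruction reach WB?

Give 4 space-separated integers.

I0 ld r1 <- r1: IF@1 ID@2 stall=0 (-) EX@3 MEM@4 WB@5
I1 sub r1 <- r3,r1: IF@2 ID@3 stall=2 (RAW on I0.r1 (WB@5)) EX@6 MEM@7 WB@8
I2 sub r1 <- r2,r3: IF@3 ID@6 stall=0 (-) EX@7 MEM@8 WB@9
I3 ld r2 <- r5: IF@6 ID@7 stall=0 (-) EX@8 MEM@9 WB@10

Answer: 5 8 9 10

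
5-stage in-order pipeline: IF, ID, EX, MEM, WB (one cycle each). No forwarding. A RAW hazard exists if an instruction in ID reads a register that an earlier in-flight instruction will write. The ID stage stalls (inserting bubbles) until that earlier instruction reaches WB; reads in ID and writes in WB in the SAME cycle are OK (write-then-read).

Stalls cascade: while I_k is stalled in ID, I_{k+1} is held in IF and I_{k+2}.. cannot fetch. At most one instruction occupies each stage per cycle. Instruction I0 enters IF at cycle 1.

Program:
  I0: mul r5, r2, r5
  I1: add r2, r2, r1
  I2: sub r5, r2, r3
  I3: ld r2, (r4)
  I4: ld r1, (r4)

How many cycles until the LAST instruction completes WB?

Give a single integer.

I0 mul r5 <- r2,r5: IF@1 ID@2 stall=0 (-) EX@3 MEM@4 WB@5
I1 add r2 <- r2,r1: IF@2 ID@3 stall=0 (-) EX@4 MEM@5 WB@6
I2 sub r5 <- r2,r3: IF@3 ID@4 stall=2 (RAW on I1.r2 (WB@6)) EX@7 MEM@8 WB@9
I3 ld r2 <- r4: IF@4 ID@7 stall=0 (-) EX@8 MEM@9 WB@10
I4 ld r1 <- r4: IF@7 ID@8 stall=0 (-) EX@9 MEM@10 WB@11

Answer: 11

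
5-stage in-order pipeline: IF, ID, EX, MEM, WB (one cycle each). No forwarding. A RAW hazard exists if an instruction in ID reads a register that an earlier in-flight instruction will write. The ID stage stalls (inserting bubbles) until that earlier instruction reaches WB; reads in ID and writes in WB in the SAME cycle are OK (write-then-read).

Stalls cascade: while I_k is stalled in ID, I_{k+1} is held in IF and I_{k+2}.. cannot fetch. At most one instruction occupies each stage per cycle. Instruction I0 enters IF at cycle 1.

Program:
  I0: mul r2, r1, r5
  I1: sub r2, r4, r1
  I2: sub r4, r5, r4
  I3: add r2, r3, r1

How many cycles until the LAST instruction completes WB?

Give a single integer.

Answer: 8

Derivation:
I0 mul r2 <- r1,r5: IF@1 ID@2 stall=0 (-) EX@3 MEM@4 WB@5
I1 sub r2 <- r4,r1: IF@2 ID@3 stall=0 (-) EX@4 MEM@5 WB@6
I2 sub r4 <- r5,r4: IF@3 ID@4 stall=0 (-) EX@5 MEM@6 WB@7
I3 add r2 <- r3,r1: IF@4 ID@5 stall=0 (-) EX@6 MEM@7 WB@8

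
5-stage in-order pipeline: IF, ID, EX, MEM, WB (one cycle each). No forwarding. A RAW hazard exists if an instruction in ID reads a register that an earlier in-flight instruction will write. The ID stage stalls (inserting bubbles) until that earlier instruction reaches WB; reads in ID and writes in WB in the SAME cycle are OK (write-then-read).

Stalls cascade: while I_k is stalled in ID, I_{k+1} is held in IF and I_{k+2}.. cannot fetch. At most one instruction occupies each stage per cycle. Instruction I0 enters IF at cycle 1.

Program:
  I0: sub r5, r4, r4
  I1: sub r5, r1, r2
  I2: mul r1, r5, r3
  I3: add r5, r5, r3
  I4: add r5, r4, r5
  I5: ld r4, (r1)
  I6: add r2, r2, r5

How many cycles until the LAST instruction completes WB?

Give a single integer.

Answer: 16

Derivation:
I0 sub r5 <- r4,r4: IF@1 ID@2 stall=0 (-) EX@3 MEM@4 WB@5
I1 sub r5 <- r1,r2: IF@2 ID@3 stall=0 (-) EX@4 MEM@5 WB@6
I2 mul r1 <- r5,r3: IF@3 ID@4 stall=2 (RAW on I1.r5 (WB@6)) EX@7 MEM@8 WB@9
I3 add r5 <- r5,r3: IF@4 ID@7 stall=0 (-) EX@8 MEM@9 WB@10
I4 add r5 <- r4,r5: IF@7 ID@8 stall=2 (RAW on I3.r5 (WB@10)) EX@11 MEM@12 WB@13
I5 ld r4 <- r1: IF@8 ID@11 stall=0 (-) EX@12 MEM@13 WB@14
I6 add r2 <- r2,r5: IF@11 ID@12 stall=1 (RAW on I4.r5 (WB@13)) EX@14 MEM@15 WB@16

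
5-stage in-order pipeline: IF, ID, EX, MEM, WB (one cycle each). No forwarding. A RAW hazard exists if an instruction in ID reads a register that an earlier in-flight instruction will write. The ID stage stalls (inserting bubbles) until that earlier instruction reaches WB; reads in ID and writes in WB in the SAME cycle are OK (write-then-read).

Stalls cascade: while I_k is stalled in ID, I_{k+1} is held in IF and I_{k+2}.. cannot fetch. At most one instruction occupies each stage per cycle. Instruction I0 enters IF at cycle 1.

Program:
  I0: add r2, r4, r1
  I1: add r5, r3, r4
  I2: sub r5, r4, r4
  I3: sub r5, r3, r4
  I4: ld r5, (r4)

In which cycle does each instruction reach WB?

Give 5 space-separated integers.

Answer: 5 6 7 8 9

Derivation:
I0 add r2 <- r4,r1: IF@1 ID@2 stall=0 (-) EX@3 MEM@4 WB@5
I1 add r5 <- r3,r4: IF@2 ID@3 stall=0 (-) EX@4 MEM@5 WB@6
I2 sub r5 <- r4,r4: IF@3 ID@4 stall=0 (-) EX@5 MEM@6 WB@7
I3 sub r5 <- r3,r4: IF@4 ID@5 stall=0 (-) EX@6 MEM@7 WB@8
I4 ld r5 <- r4: IF@5 ID@6 stall=0 (-) EX@7 MEM@8 WB@9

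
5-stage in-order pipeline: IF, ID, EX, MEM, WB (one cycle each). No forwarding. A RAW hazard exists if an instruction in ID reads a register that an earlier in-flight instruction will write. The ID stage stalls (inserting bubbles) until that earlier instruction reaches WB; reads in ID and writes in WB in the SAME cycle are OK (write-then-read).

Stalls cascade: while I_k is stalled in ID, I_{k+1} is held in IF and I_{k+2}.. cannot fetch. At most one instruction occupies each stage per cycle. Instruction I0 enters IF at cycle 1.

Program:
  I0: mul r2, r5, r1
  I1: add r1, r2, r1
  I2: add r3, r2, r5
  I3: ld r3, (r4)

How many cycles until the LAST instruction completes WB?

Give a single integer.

Answer: 10

Derivation:
I0 mul r2 <- r5,r1: IF@1 ID@2 stall=0 (-) EX@3 MEM@4 WB@5
I1 add r1 <- r2,r1: IF@2 ID@3 stall=2 (RAW on I0.r2 (WB@5)) EX@6 MEM@7 WB@8
I2 add r3 <- r2,r5: IF@3 ID@6 stall=0 (-) EX@7 MEM@8 WB@9
I3 ld r3 <- r4: IF@6 ID@7 stall=0 (-) EX@8 MEM@9 WB@10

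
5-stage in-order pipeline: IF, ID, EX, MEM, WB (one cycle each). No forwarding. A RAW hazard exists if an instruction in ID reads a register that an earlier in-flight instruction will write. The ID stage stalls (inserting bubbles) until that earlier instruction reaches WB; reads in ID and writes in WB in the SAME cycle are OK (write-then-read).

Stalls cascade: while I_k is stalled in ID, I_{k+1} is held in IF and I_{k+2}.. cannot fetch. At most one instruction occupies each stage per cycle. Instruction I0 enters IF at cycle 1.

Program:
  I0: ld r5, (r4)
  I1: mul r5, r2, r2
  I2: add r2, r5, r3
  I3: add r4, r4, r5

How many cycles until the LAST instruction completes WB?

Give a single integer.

Answer: 10

Derivation:
I0 ld r5 <- r4: IF@1 ID@2 stall=0 (-) EX@3 MEM@4 WB@5
I1 mul r5 <- r2,r2: IF@2 ID@3 stall=0 (-) EX@4 MEM@5 WB@6
I2 add r2 <- r5,r3: IF@3 ID@4 stall=2 (RAW on I1.r5 (WB@6)) EX@7 MEM@8 WB@9
I3 add r4 <- r4,r5: IF@4 ID@7 stall=0 (-) EX@8 MEM@9 WB@10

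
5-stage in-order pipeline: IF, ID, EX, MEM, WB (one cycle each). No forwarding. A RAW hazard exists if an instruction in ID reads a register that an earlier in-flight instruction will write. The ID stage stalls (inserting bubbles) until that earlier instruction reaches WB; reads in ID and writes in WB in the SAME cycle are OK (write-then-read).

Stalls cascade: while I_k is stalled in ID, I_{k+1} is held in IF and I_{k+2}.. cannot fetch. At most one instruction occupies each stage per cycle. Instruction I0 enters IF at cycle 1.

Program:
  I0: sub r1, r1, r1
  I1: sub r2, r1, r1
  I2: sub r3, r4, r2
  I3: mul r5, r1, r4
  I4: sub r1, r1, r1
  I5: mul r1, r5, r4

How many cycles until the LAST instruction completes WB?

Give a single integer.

Answer: 15

Derivation:
I0 sub r1 <- r1,r1: IF@1 ID@2 stall=0 (-) EX@3 MEM@4 WB@5
I1 sub r2 <- r1,r1: IF@2 ID@3 stall=2 (RAW on I0.r1 (WB@5)) EX@6 MEM@7 WB@8
I2 sub r3 <- r4,r2: IF@3 ID@6 stall=2 (RAW on I1.r2 (WB@8)) EX@9 MEM@10 WB@11
I3 mul r5 <- r1,r4: IF@6 ID@9 stall=0 (-) EX@10 MEM@11 WB@12
I4 sub r1 <- r1,r1: IF@9 ID@10 stall=0 (-) EX@11 MEM@12 WB@13
I5 mul r1 <- r5,r4: IF@10 ID@11 stall=1 (RAW on I3.r5 (WB@12)) EX@13 MEM@14 WB@15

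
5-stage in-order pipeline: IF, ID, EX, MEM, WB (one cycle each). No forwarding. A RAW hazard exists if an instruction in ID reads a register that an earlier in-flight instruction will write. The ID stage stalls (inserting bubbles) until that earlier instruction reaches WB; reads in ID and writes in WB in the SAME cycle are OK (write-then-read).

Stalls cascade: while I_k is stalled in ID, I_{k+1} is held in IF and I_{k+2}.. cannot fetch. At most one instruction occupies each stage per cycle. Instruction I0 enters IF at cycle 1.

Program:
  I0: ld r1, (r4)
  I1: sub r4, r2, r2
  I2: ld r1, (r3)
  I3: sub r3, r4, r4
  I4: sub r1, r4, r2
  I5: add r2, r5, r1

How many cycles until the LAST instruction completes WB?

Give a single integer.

I0 ld r1 <- r4: IF@1 ID@2 stall=0 (-) EX@3 MEM@4 WB@5
I1 sub r4 <- r2,r2: IF@2 ID@3 stall=0 (-) EX@4 MEM@5 WB@6
I2 ld r1 <- r3: IF@3 ID@4 stall=0 (-) EX@5 MEM@6 WB@7
I3 sub r3 <- r4,r4: IF@4 ID@5 stall=1 (RAW on I1.r4 (WB@6)) EX@7 MEM@8 WB@9
I4 sub r1 <- r4,r2: IF@5 ID@7 stall=0 (-) EX@8 MEM@9 WB@10
I5 add r2 <- r5,r1: IF@7 ID@8 stall=2 (RAW on I4.r1 (WB@10)) EX@11 MEM@12 WB@13

Answer: 13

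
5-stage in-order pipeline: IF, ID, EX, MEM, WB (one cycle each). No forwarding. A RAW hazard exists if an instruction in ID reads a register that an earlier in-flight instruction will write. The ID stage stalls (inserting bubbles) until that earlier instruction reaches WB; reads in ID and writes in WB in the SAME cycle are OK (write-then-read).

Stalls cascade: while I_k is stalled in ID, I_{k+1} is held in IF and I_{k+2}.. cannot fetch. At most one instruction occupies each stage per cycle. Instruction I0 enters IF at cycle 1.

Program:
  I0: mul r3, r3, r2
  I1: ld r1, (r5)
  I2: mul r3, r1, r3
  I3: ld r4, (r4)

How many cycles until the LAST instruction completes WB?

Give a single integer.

I0 mul r3 <- r3,r2: IF@1 ID@2 stall=0 (-) EX@3 MEM@4 WB@5
I1 ld r1 <- r5: IF@2 ID@3 stall=0 (-) EX@4 MEM@5 WB@6
I2 mul r3 <- r1,r3: IF@3 ID@4 stall=2 (RAW on I1.r1 (WB@6)) EX@7 MEM@8 WB@9
I3 ld r4 <- r4: IF@4 ID@7 stall=0 (-) EX@8 MEM@9 WB@10

Answer: 10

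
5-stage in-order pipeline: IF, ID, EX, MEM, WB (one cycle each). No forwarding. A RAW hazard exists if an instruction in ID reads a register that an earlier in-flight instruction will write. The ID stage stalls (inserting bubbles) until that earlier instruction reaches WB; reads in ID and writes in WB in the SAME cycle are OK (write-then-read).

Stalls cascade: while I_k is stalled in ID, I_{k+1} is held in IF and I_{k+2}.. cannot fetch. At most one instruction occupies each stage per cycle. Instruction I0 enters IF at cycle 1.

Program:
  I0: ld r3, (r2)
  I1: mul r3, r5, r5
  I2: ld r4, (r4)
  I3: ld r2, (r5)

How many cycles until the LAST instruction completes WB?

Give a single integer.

I0 ld r3 <- r2: IF@1 ID@2 stall=0 (-) EX@3 MEM@4 WB@5
I1 mul r3 <- r5,r5: IF@2 ID@3 stall=0 (-) EX@4 MEM@5 WB@6
I2 ld r4 <- r4: IF@3 ID@4 stall=0 (-) EX@5 MEM@6 WB@7
I3 ld r2 <- r5: IF@4 ID@5 stall=0 (-) EX@6 MEM@7 WB@8

Answer: 8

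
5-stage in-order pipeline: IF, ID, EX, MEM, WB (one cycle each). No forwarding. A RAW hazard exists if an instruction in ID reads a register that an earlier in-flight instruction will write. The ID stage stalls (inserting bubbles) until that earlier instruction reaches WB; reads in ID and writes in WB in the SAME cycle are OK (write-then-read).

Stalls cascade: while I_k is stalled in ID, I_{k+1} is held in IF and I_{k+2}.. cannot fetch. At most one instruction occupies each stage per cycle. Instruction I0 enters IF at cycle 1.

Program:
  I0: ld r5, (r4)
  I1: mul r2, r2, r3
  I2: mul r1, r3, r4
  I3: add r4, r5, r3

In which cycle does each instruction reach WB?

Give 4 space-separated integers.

I0 ld r5 <- r4: IF@1 ID@2 stall=0 (-) EX@3 MEM@4 WB@5
I1 mul r2 <- r2,r3: IF@2 ID@3 stall=0 (-) EX@4 MEM@5 WB@6
I2 mul r1 <- r3,r4: IF@3 ID@4 stall=0 (-) EX@5 MEM@6 WB@7
I3 add r4 <- r5,r3: IF@4 ID@5 stall=0 (-) EX@6 MEM@7 WB@8

Answer: 5 6 7 8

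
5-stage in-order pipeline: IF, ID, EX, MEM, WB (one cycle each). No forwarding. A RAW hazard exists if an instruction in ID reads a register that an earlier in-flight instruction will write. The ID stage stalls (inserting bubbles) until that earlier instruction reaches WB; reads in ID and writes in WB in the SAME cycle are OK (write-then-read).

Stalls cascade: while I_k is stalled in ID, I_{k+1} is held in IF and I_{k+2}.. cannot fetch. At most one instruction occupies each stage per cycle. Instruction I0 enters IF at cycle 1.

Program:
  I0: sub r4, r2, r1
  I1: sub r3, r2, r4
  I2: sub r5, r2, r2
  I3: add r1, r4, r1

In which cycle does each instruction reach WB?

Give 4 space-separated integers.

I0 sub r4 <- r2,r1: IF@1 ID@2 stall=0 (-) EX@3 MEM@4 WB@5
I1 sub r3 <- r2,r4: IF@2 ID@3 stall=2 (RAW on I0.r4 (WB@5)) EX@6 MEM@7 WB@8
I2 sub r5 <- r2,r2: IF@3 ID@6 stall=0 (-) EX@7 MEM@8 WB@9
I3 add r1 <- r4,r1: IF@6 ID@7 stall=0 (-) EX@8 MEM@9 WB@10

Answer: 5 8 9 10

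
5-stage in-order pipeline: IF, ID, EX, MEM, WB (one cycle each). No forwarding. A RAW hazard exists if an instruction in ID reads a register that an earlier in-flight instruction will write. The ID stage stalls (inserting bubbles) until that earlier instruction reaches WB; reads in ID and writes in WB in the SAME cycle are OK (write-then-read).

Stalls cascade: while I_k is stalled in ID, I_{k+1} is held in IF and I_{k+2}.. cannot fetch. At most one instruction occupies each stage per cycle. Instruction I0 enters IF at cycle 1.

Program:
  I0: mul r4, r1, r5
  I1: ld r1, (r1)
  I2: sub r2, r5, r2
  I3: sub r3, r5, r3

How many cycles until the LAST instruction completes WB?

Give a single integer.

I0 mul r4 <- r1,r5: IF@1 ID@2 stall=0 (-) EX@3 MEM@4 WB@5
I1 ld r1 <- r1: IF@2 ID@3 stall=0 (-) EX@4 MEM@5 WB@6
I2 sub r2 <- r5,r2: IF@3 ID@4 stall=0 (-) EX@5 MEM@6 WB@7
I3 sub r3 <- r5,r3: IF@4 ID@5 stall=0 (-) EX@6 MEM@7 WB@8

Answer: 8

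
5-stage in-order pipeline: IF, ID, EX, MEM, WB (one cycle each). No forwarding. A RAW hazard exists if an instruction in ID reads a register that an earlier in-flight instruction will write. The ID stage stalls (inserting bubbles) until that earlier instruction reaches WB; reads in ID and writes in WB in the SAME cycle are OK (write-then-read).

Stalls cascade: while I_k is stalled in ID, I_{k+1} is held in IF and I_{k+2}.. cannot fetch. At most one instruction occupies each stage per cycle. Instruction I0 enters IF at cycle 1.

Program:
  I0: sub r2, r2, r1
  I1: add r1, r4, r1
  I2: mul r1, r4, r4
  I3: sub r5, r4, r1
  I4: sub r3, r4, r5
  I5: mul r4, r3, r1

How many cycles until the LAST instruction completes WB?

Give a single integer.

Answer: 16

Derivation:
I0 sub r2 <- r2,r1: IF@1 ID@2 stall=0 (-) EX@3 MEM@4 WB@5
I1 add r1 <- r4,r1: IF@2 ID@3 stall=0 (-) EX@4 MEM@5 WB@6
I2 mul r1 <- r4,r4: IF@3 ID@4 stall=0 (-) EX@5 MEM@6 WB@7
I3 sub r5 <- r4,r1: IF@4 ID@5 stall=2 (RAW on I2.r1 (WB@7)) EX@8 MEM@9 WB@10
I4 sub r3 <- r4,r5: IF@5 ID@8 stall=2 (RAW on I3.r5 (WB@10)) EX@11 MEM@12 WB@13
I5 mul r4 <- r3,r1: IF@8 ID@11 stall=2 (RAW on I4.r3 (WB@13)) EX@14 MEM@15 WB@16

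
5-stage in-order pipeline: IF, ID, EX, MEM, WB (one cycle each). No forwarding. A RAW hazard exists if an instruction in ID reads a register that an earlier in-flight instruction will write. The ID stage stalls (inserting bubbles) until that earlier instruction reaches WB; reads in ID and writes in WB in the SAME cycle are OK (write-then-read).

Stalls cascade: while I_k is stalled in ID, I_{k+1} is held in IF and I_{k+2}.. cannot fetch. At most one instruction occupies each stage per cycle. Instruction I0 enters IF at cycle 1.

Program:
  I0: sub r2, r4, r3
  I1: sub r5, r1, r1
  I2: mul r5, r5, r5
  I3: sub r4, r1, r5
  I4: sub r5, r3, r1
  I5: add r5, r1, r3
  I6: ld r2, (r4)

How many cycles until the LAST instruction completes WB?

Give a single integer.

Answer: 15

Derivation:
I0 sub r2 <- r4,r3: IF@1 ID@2 stall=0 (-) EX@3 MEM@4 WB@5
I1 sub r5 <- r1,r1: IF@2 ID@3 stall=0 (-) EX@4 MEM@5 WB@6
I2 mul r5 <- r5,r5: IF@3 ID@4 stall=2 (RAW on I1.r5 (WB@6)) EX@7 MEM@8 WB@9
I3 sub r4 <- r1,r5: IF@4 ID@7 stall=2 (RAW on I2.r5 (WB@9)) EX@10 MEM@11 WB@12
I4 sub r5 <- r3,r1: IF@7 ID@10 stall=0 (-) EX@11 MEM@12 WB@13
I5 add r5 <- r1,r3: IF@10 ID@11 stall=0 (-) EX@12 MEM@13 WB@14
I6 ld r2 <- r4: IF@11 ID@12 stall=0 (-) EX@13 MEM@14 WB@15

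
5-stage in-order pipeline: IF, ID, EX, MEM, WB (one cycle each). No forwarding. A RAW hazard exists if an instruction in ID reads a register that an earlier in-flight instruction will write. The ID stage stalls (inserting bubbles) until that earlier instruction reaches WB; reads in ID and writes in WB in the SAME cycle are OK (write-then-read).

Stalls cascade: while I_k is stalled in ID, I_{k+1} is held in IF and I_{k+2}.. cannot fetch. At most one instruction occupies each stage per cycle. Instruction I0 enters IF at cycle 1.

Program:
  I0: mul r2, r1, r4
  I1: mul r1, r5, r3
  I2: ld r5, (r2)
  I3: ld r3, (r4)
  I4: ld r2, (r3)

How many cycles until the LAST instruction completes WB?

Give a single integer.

I0 mul r2 <- r1,r4: IF@1 ID@2 stall=0 (-) EX@3 MEM@4 WB@5
I1 mul r1 <- r5,r3: IF@2 ID@3 stall=0 (-) EX@4 MEM@5 WB@6
I2 ld r5 <- r2: IF@3 ID@4 stall=1 (RAW on I0.r2 (WB@5)) EX@6 MEM@7 WB@8
I3 ld r3 <- r4: IF@4 ID@6 stall=0 (-) EX@7 MEM@8 WB@9
I4 ld r2 <- r3: IF@6 ID@7 stall=2 (RAW on I3.r3 (WB@9)) EX@10 MEM@11 WB@12

Answer: 12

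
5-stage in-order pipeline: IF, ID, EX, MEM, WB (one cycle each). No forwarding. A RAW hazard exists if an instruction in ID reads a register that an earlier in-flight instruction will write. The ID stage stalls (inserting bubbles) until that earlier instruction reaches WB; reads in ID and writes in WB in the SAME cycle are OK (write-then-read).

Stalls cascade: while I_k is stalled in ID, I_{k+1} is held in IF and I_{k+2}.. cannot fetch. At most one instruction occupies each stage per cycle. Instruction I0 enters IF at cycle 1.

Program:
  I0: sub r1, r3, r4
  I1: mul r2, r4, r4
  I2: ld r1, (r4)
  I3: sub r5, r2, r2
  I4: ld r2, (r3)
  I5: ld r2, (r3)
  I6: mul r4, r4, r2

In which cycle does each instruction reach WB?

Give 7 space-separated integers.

Answer: 5 6 7 9 10 11 14

Derivation:
I0 sub r1 <- r3,r4: IF@1 ID@2 stall=0 (-) EX@3 MEM@4 WB@5
I1 mul r2 <- r4,r4: IF@2 ID@3 stall=0 (-) EX@4 MEM@5 WB@6
I2 ld r1 <- r4: IF@3 ID@4 stall=0 (-) EX@5 MEM@6 WB@7
I3 sub r5 <- r2,r2: IF@4 ID@5 stall=1 (RAW on I1.r2 (WB@6)) EX@7 MEM@8 WB@9
I4 ld r2 <- r3: IF@5 ID@7 stall=0 (-) EX@8 MEM@9 WB@10
I5 ld r2 <- r3: IF@7 ID@8 stall=0 (-) EX@9 MEM@10 WB@11
I6 mul r4 <- r4,r2: IF@8 ID@9 stall=2 (RAW on I5.r2 (WB@11)) EX@12 MEM@13 WB@14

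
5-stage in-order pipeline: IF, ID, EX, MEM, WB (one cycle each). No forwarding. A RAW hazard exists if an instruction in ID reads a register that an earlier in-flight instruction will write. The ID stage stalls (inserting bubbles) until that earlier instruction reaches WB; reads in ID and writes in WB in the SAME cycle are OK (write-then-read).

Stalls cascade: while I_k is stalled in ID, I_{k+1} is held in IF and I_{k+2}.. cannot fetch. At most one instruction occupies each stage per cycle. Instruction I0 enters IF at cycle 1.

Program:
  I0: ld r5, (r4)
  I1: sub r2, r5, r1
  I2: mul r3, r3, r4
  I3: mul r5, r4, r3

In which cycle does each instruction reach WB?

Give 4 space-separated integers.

I0 ld r5 <- r4: IF@1 ID@2 stall=0 (-) EX@3 MEM@4 WB@5
I1 sub r2 <- r5,r1: IF@2 ID@3 stall=2 (RAW on I0.r5 (WB@5)) EX@6 MEM@7 WB@8
I2 mul r3 <- r3,r4: IF@3 ID@6 stall=0 (-) EX@7 MEM@8 WB@9
I3 mul r5 <- r4,r3: IF@6 ID@7 stall=2 (RAW on I2.r3 (WB@9)) EX@10 MEM@11 WB@12

Answer: 5 8 9 12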